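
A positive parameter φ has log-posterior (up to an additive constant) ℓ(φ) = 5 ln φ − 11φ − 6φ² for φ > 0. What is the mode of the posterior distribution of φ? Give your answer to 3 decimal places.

ℓ'(φ) = 5/φ − 11 − 12φ. Setting this to zero and multiplying by φ: 12φ² + 11φ − 5 = 0.
φ = (−11 + √(11² + 4·12·5)) / (2·12) = (−11 + √361) / 24 = (−11 + 19)/24 = 1/3.
ℓ''(φ) = −5/φ² − 12 < 0, confirming a maximum.

φ̂_MAP = 0.333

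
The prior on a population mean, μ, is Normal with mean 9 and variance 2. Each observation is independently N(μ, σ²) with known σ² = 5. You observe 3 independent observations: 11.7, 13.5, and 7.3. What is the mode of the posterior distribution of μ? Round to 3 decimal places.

n = 3; x̄ = (11.7 + 13.5 + 7.3)/3 = 32.5/3 = 65/6 ≈ 10.8333.
For a Normal prior and Normal likelihood with known variance, the posterior is Normal; its mode equals its mean, the precision-weighted average.
Prior precision 1/σ₀² = 1/2 = 0.5; data precision n/σ² = 3/5 = 0.6.
μ̂ = (0.5·9 + 0.6·(65/6)) / (0.5 + 0.6) = 11/1.1 = 10.000.

μ̂_MAP = 10.000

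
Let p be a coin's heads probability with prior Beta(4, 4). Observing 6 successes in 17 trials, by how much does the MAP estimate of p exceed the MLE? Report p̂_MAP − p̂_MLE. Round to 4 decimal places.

MAP − MLE = 0.0384

Posterior is Beta(10, 15); MAP = (10−1)/(25−2) = 9/23 ≈ 0.39130.
MLE ignores the prior: p̂_MLE = k/n = 6/17 ≈ 0.35294.
Difference = 9/23 − 6/17 = 15/391 ≈ 0.0384.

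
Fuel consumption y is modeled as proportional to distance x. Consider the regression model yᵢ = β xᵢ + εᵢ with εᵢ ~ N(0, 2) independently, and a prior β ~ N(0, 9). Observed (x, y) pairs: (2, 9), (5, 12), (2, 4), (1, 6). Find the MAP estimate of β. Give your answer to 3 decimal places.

β̂_MAP = 2.688

log p(β | y) = −Σ(yᵢ − βxᵢ)²/(2·2) − β²/(2·9) + const.
Setting the derivative to zero: Σxᵢ(yᵢ − βxᵢ)/2 − β/9 = 0, so β = Σxᵢyᵢ / (Σxᵢ² + σ²/τ²).
Σxᵢyᵢ = 2·9 + 5·12 + 2·4 + 1·6 = 92; Σxᵢ² = 34; σ²/τ² = 2/9.
β̂_MAP = 92 / (34 + 2/9) = 92/(308/9) = 207/77 ≈ 2.688.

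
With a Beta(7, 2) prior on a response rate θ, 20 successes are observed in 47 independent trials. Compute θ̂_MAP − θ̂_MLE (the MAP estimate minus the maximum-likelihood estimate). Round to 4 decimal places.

MAP − MLE = 0.0559

Posterior is Beta(27, 29); MAP = (27−1)/(56−2) = 26/54 ≈ 0.48148.
MLE ignores the prior: θ̂_MLE = k/n = 20/47 ≈ 0.42553.
Difference = 26/54 − 20/47 = 71/1269 ≈ 0.0559.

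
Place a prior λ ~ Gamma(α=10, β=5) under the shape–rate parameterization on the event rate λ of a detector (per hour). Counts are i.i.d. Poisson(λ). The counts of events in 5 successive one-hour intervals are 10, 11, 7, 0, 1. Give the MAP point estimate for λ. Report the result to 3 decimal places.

λ̂_MAP = 3.800

Σxᵢ = 10+11+7+0+1 = 29, with n = 5.
Posterior ∝ λ^9e^(−5λ) · λ^29e^(−5λ) = λ^38e^(−10λ), i.e. Gamma(shape=39, rate=10).
The mode of a Gamma(a, b) with a ≥ 1 (shape–rate) is (a−1)/b = 38/10 ≈ 3.800.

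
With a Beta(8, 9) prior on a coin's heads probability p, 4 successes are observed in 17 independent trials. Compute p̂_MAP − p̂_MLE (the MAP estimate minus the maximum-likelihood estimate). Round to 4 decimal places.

Posterior is Beta(12, 22); MAP = (12−1)/(34−2) = 11/32 ≈ 0.34375.
MLE ignores the prior: p̂_MLE = k/n = 4/17 ≈ 0.23529.
Difference = 11/32 − 4/17 = 59/544 ≈ 0.1085.

MAP − MLE = 0.1085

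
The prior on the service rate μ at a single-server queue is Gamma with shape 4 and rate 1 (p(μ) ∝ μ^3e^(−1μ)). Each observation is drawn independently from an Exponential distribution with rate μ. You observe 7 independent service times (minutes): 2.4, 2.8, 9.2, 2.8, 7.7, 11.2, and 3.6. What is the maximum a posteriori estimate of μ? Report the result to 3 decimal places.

μ̂_MAP = 0.246

The Exponential(rate=μ) likelihood is ∝ μ^n e^(−μΣtᵢ). Here n = 7 and Σtᵢ = 2.4 + 2.8 + 9.2 + 2.8 + 7.7 + 11.2 + 3.6 = 39.7.
Posterior ∝ μ^3e^(−1μ) · μ^7e^(−39.7μ) = μ^10e^(−40.7μ), i.e. Gamma(11, 40.7).
Mode = (a−1)/b = 10/40.7 ≈ 0.246.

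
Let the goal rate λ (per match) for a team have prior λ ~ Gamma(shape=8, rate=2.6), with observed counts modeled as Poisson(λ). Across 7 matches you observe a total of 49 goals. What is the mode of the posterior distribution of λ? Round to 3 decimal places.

Σxᵢ = 49, n = 7.
Posterior ∝ λ^7e^(−2.6λ) · λ^49e^(−7λ) = λ^56e^(−9.6λ), i.e. Gamma(shape=57, rate=9.6).
The mode of a Gamma(a, b) with a ≥ 1 (shape–rate) is (a−1)/b = 56/9.6 ≈ 5.833.

λ̂_MAP = 5.833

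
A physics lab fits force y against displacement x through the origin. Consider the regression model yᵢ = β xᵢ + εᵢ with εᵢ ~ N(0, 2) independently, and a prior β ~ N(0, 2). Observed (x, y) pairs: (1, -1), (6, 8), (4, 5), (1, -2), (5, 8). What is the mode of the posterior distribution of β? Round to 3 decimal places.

log p(β | y) = −Σ(yᵢ − βxᵢ)²/(2·2) − β²/(2·2) + const.
Setting the derivative to zero: Σxᵢ(yᵢ − βxᵢ)/2 − β/2 = 0, so β = Σxᵢyᵢ / (Σxᵢ² + σ²/τ²).
Σxᵢyᵢ = 1·(-1) + 6·8 + 4·5 + 1·(-2) + 5·8 = 105; Σxᵢ² = 79; σ²/τ² = 1.
β̂_MAP = 105 / (79 + 1) = 105/80 ≈ 1.313.

β̂_MAP = 1.313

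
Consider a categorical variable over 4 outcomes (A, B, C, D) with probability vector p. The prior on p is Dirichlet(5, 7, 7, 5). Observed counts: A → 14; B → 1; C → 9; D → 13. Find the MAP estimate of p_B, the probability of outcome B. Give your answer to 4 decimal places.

The posterior is Dirichlet(αᵢ + nᵢ) = Dirichlet(19, 8, 16, 18).
For a Dirichlet(a₁,…,a_K) with all aᵢ > 1, the mode has j-th component (aⱼ − 1)/(Σaᵢ − K).
Here Σaᵢ = 61 and K = 4, so p_B = (8 − 1)/(61 − 4) = 7/57 ≈ 0.1228.

MAP estimate of p_B = 0.1228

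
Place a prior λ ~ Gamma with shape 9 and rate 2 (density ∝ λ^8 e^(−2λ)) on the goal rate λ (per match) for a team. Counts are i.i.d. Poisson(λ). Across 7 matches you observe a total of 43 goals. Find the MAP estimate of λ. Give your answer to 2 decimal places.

λ̂_MAP = 5.67

Σxᵢ = 43, n = 7.
Posterior ∝ λ^8e^(−2λ) · λ^43e^(−7λ) = λ^51e^(−9λ), i.e. Gamma(shape=52, rate=9).
The mode of a Gamma(a, b) with a ≥ 1 (shape–rate) is (a−1)/b = 51/9 ≈ 5.67.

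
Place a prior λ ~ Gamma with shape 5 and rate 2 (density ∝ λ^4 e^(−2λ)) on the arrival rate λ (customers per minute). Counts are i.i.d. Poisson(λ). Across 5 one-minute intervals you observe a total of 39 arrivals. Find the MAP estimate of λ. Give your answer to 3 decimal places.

Σxᵢ = 39, n = 5.
Posterior ∝ λ^4e^(−2λ) · λ^39e^(−5λ) = λ^43e^(−7λ), i.e. Gamma(shape=44, rate=7).
The mode of a Gamma(a, b) with a ≥ 1 (shape–rate) is (a−1)/b = 43/7 ≈ 6.143.

λ̂_MAP = 6.143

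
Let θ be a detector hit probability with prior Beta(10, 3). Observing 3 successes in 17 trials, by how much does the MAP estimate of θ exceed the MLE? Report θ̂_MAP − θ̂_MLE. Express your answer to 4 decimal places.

MAP − MLE = 0.2521

Posterior is Beta(13, 17); MAP = (13−1)/(30−2) = 12/28 ≈ 0.42857.
MLE ignores the prior: θ̂_MLE = k/n = 3/17 ≈ 0.17647.
Difference = 12/28 − 3/17 = 30/119 ≈ 0.2521.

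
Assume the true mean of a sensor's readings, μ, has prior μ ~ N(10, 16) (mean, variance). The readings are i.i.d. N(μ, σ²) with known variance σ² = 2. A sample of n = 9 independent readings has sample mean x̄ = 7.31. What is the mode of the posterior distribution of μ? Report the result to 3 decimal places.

μ̂_MAP = 7.347

n = 9, x̄ = 7.31.
For a Normal prior and Normal likelihood with known variance, the posterior is Normal; its mode equals its mean, the precision-weighted average.
Prior precision 1/σ₀² = 1/16 = 0.0625; data precision n/σ² = 9/2 = 4.5.
μ̂ = (0.0625·10 + 4.5·7.31) / (0.0625 + 4.5) = 33.52/4.5625 = 13408/1825 ≈ 7.347.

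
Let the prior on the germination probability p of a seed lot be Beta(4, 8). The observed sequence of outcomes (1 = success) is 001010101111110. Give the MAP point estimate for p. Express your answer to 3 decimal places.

p̂_MAP = 0.480

Prior: Beta(4, 8).
Data: 9 successes in 15 trials (from the sequence). The binomial likelihood contributes p^9(1−p)^6, so the posterior is Beta(4+9, 8+6) = Beta(13, 14).
For Beta(a, b) with a, b > 1 the mode is (a−1)/(a+b−2) = 12/25 ≈ 0.480.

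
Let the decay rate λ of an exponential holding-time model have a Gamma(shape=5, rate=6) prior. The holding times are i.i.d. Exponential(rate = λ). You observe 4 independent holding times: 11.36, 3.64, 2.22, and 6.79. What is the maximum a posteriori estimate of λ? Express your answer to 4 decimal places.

The Exponential(rate=λ) likelihood is ∝ λ^n e^(−λΣtᵢ). Here n = 4 and Σtᵢ = 11.36 + 3.64 + 2.22 + 6.79 = 24.01.
Posterior ∝ λ^4e^(−6λ) · λ^4e^(−24.01λ) = λ^8e^(−30.01λ), i.e. Gamma(9, 30.01).
Mode = (a−1)/b = 8/30.01 ≈ 0.2666.

λ̂_MAP = 0.2666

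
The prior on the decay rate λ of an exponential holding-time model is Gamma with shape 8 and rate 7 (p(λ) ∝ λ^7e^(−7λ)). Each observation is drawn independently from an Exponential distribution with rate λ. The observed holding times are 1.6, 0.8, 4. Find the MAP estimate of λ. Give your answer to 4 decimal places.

λ̂_MAP = 0.7463

The Exponential(rate=λ) likelihood is ∝ λ^n e^(−λΣtᵢ). Here n = 3 and Σtᵢ = 1.6 + 0.8 + 4 = 6.4.
Posterior ∝ λ^7e^(−7λ) · λ^3e^(−6.4λ) = λ^10e^(−13.4λ), i.e. Gamma(11, 13.4).
Mode = (a−1)/b = 10/13.4 ≈ 0.7463.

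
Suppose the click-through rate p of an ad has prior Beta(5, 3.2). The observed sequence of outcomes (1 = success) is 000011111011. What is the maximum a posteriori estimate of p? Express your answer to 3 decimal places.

Prior: Beta(5, 3.2).
Data: 7 successes in 12 trials (from the sequence). The binomial likelihood contributes p^7(1−p)^5, so the posterior is Beta(5+7, 3.2+5) = Beta(12, 8.2).
For Beta(a, b) with a, b > 1 the mode is (a−1)/(a+b−2) = 11/18.2 ≈ 0.604.

p̂_MAP = 0.604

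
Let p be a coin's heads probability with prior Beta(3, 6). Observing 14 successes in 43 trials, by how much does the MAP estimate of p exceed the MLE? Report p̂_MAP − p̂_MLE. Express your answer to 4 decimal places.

Posterior is Beta(17, 35); MAP = (17−1)/(52−2) = 16/50 ≈ 0.32000.
MLE ignores the prior: p̂_MLE = k/n = 14/43 ≈ 0.32558.
Difference = 16/50 − 14/43 = -6/1075 ≈ -0.0056.

MAP − MLE = -0.0056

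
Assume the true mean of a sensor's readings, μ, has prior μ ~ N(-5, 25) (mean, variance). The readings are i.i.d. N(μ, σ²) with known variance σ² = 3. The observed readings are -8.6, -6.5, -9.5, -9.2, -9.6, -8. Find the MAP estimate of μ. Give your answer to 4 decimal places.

μ̂_MAP = -8.4967

n = 6; x̄ = ((-8.6) + (-6.5) + (-9.5) + (-9.2) + (-9.6) + (-8))/6 = -51.4/6 = -257/30 ≈ -8.5667.
For a Normal prior and Normal likelihood with known variance, the posterior is Normal; its mode equals its mean, the precision-weighted average.
Prior precision 1/σ₀² = 1/25 = 0.04; data precision n/σ² = 6/3 = 2.
μ̂ = (0.04·(-5) + 2·(-257/30)) / (0.04 + 2) = (-52/3)/2.04 = -1300/153 ≈ -8.4967.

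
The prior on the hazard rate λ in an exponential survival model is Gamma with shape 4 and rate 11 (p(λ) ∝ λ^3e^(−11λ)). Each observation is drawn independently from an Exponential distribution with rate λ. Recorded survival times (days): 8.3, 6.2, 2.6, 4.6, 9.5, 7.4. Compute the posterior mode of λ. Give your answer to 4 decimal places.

λ̂_MAP = 0.1815

The Exponential(rate=λ) likelihood is ∝ λ^n e^(−λΣtᵢ). Here n = 6 and Σtᵢ = 8.3 + 6.2 + 2.6 + 4.6 + 9.5 + 7.4 = 38.6.
Posterior ∝ λ^3e^(−11λ) · λ^6e^(−38.6λ) = λ^9e^(−49.6λ), i.e. Gamma(10, 49.6).
Mode = (a−1)/b = 9/49.6 ≈ 0.1815.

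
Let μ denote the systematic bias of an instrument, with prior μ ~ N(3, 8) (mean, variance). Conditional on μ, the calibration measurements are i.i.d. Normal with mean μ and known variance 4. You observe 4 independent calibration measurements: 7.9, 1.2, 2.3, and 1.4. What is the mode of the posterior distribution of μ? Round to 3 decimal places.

n = 4; x̄ = (7.9 + 1.2 + 2.3 + 1.4)/4 = 12.8/4 = 3.2.
For a Normal prior and Normal likelihood with known variance, the posterior is Normal; its mode equals its mean, the precision-weighted average.
Prior precision 1/σ₀² = 1/8 = 0.125; data precision n/σ² = 4/4 = 1.
μ̂ = (0.125·3 + 1·3.2) / (0.125 + 1) = 3.575/1.125 = 143/45 ≈ 3.178.

μ̂_MAP = 3.178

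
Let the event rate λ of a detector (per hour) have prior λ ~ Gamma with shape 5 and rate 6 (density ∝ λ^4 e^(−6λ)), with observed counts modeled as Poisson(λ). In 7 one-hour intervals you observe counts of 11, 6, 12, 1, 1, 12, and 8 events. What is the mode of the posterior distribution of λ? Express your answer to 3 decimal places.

Σxᵢ = 11+6+12+1+1+12+8 = 51, with n = 7.
Posterior ∝ λ^4e^(−6λ) · λ^51e^(−7λ) = λ^55e^(−13λ), i.e. Gamma(shape=56, rate=13).
The mode of a Gamma(a, b) with a ≥ 1 (shape–rate) is (a−1)/b = 55/13 ≈ 4.231.

λ̂_MAP = 4.231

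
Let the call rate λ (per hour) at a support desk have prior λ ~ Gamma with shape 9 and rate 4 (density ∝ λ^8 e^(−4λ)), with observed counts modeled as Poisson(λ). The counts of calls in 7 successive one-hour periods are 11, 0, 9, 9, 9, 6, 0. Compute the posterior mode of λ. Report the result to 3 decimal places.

λ̂_MAP = 4.727

Σxᵢ = 11+0+9+9+9+6+0 = 44, with n = 7.
Posterior ∝ λ^8e^(−4λ) · λ^44e^(−7λ) = λ^52e^(−11λ), i.e. Gamma(shape=53, rate=11).
The mode of a Gamma(a, b) with a ≥ 1 (shape–rate) is (a−1)/b = 52/11 ≈ 4.727.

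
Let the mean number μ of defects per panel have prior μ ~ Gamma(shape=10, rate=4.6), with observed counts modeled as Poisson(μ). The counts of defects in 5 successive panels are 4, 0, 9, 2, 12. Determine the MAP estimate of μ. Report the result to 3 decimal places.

Σxᵢ = 4+0+9+2+12 = 27, with n = 5.
Posterior ∝ μ^9e^(−4.6μ) · μ^27e^(−5μ) = μ^36e^(−9.6μ), i.e. Gamma(shape=37, rate=9.6).
The mode of a Gamma(a, b) with a ≥ 1 (shape–rate) is (a−1)/b = 36/9.6 ≈ 3.750.

μ̂_MAP = 3.750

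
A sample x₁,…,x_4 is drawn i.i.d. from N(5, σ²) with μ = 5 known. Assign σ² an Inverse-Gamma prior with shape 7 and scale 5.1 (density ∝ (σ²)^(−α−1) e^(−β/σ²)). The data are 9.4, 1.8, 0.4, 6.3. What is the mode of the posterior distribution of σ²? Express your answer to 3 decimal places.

Sum of squared deviations about the known mean: SS = (9.4−5)² + (1.8−5)² + (0.4−5)² + (6.3−5)² = 52.45.
The Normal likelihood contributes (σ²)^(−n/2) exp(−SS/(2σ²)), so the posterior is Inverse-Gamma(α + n/2, β + SS/2) = Inverse-Gamma(9, 31.325).
The mode of Inverse-Gamma(a, b) is b/(a+1) = 31.325/10 ≈ 3.133.

σ̂²_MAP = 3.133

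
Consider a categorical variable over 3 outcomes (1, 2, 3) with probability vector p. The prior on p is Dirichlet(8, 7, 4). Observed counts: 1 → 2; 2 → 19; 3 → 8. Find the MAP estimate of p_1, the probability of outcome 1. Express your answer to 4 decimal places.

MAP estimate: 0.2000

The posterior is Dirichlet(αᵢ + nᵢ) = Dirichlet(10, 26, 12).
For a Dirichlet(a₁,…,a_K) with all aᵢ > 1, the mode has j-th component (aⱼ − 1)/(Σaᵢ − K).
Here Σaᵢ = 48 and K = 3, so p_1 = (10 − 1)/(48 − 3) = 9/45 ≈ 0.2000.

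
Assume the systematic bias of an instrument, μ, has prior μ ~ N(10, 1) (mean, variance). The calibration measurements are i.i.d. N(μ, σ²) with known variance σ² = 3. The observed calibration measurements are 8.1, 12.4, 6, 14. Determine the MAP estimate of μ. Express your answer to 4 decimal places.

μ̂_MAP = 10.0714

n = 4; x̄ = (8.1 + 12.4 + 6 + 14)/4 = 40.5/4 = 10.125.
For a Normal prior and Normal likelihood with known variance, the posterior is Normal; its mode equals its mean, the precision-weighted average.
Prior precision 1/σ₀² = 1/1 = 1; data precision n/σ² = 4/3.
μ̂ = (1·10 + (4/3)·10.125) / (1 + 4/3) = 23.5/(7/3) = 141/14 ≈ 10.0714.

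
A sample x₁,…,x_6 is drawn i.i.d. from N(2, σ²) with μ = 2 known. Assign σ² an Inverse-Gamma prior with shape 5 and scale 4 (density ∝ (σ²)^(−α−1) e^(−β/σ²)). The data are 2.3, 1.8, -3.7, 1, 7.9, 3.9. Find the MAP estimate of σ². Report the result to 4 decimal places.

σ̂²_MAP = 4.4467

Sum of squared deviations about the known mean: SS = (2.3−2)² + (1.8−2)² + (-3.7−2)² + (1−2)² + (7.9−2)² + (3.9−2)² = 72.04.
The Normal likelihood contributes (σ²)^(−n/2) exp(−SS/(2σ²)), so the posterior is Inverse-Gamma(α + n/2, β + SS/2) = Inverse-Gamma(8, 40.02).
The mode of Inverse-Gamma(a, b) is b/(a+1) = 40.02/9 ≈ 4.4467.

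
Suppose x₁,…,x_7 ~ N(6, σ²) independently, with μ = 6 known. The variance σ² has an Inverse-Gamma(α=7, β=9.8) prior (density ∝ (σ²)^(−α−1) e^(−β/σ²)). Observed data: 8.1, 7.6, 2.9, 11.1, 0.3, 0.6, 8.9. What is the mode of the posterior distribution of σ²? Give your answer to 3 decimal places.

Sum of squared deviations about the known mean: SS = (8.1−6)² + (7.6−6)² + (2.9−6)² + (11.1−6)² + (0.3−6)² + (0.6−6)² + (8.9−6)² = 112.65.
The Normal likelihood contributes (σ²)^(−n/2) exp(−SS/(2σ²)), so the posterior is Inverse-Gamma(α + n/2, β + SS/2) = Inverse-Gamma(10.5, 66.125).
The mode of Inverse-Gamma(a, b) is b/(a+1) = 66.125/11.5 ≈ 5.750.

σ̂²_MAP = 5.750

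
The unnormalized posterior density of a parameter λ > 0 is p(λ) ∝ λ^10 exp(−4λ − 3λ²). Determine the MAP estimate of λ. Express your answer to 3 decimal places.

λ̂_MAP = 1.000

ℓ'(λ) = 10/λ − 4 − 6λ. Setting this to zero and multiplying by λ: 6λ² + 4λ − 10 = 0.
λ = (−4 + √(4² + 4·6·10)) / (2·6) = (−4 + √256) / 12 = (−4 + 16)/12 = 1.
ℓ''(λ) = −10/λ² − 6 < 0, confirming a maximum.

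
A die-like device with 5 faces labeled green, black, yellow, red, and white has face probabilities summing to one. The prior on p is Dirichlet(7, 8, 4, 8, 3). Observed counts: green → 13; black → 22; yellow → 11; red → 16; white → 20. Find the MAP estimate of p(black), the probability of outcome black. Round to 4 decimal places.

The posterior is Dirichlet(αᵢ + nᵢ) = Dirichlet(20, 30, 15, 24, 23).
For a Dirichlet(a₁,…,a_K) with all aᵢ > 1, the mode has j-th component (aⱼ − 1)/(Σaᵢ − K).
Here Σaᵢ = 112 and K = 5, so p(black) = (30 − 1)/(112 − 5) = 29/107 ≈ 0.2710.

MAP estimate of p(black) = 0.2710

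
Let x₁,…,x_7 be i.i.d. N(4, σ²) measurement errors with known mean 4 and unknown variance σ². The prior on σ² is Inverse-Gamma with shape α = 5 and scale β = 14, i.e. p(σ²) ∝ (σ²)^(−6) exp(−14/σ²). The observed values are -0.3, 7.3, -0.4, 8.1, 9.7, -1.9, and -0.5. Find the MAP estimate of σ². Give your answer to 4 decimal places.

Sum of squared deviations about the known mean: SS = (-0.3−4)² + (7.3−4)² + (-0.4−4)² + (8.1−4)² + (9.7−4)² + (-1.9−4)² + (-0.5−4)² = 153.1.
The Normal likelihood contributes (σ²)^(−n/2) exp(−SS/(2σ²)), so the posterior is Inverse-Gamma(α + n/2, β + SS/2) = Inverse-Gamma(8.5, 90.55).
The mode of Inverse-Gamma(a, b) is b/(a+1) = 90.55/9.5 ≈ 9.5316.

σ̂²_MAP = 9.5316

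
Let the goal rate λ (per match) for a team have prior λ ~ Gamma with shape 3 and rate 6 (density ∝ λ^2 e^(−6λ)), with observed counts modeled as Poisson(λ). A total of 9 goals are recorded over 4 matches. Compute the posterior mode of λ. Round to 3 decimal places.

Σxᵢ = 9, n = 4.
Posterior ∝ λ^2e^(−6λ) · λ^9e^(−4λ) = λ^11e^(−10λ), i.e. Gamma(shape=12, rate=10).
The mode of a Gamma(a, b) with a ≥ 1 (shape–rate) is (a−1)/b = 11/10 ≈ 1.100.

λ̂_MAP = 1.100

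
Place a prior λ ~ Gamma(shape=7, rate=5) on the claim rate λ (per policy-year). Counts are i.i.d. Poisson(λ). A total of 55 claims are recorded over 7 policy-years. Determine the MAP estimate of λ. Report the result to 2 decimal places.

Σxᵢ = 55, n = 7.
Posterior ∝ λ^6e^(−5λ) · λ^55e^(−7λ) = λ^61e^(−12λ), i.e. Gamma(shape=62, rate=12).
The mode of a Gamma(a, b) with a ≥ 1 (shape–rate) is (a−1)/b = 61/12 ≈ 5.08.

λ̂_MAP = 5.08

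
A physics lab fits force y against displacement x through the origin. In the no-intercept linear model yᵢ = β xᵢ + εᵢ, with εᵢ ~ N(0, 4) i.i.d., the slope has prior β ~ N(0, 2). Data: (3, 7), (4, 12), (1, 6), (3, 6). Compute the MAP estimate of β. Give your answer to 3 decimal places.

log p(β | y) = −Σ(yᵢ − βxᵢ)²/(2·4) − β²/(2·2) + const.
Setting the derivative to zero: Σxᵢ(yᵢ − βxᵢ)/4 − β/2 = 0, so β = Σxᵢyᵢ / (Σxᵢ² + σ²/τ²).
Σxᵢyᵢ = 3·7 + 4·12 + 1·6 + 3·6 = 93; Σxᵢ² = 35; σ²/τ² = 2.
β̂_MAP = 93 / (35 + 2) = 93/37 ≈ 2.514.

β̂_MAP = 2.514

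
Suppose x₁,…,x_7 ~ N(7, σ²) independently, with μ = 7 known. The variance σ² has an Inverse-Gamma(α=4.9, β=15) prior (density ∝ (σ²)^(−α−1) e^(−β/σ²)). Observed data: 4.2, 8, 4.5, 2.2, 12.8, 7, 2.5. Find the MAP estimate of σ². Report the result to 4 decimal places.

σ̂²_MAP = 6.4904

Sum of squared deviations about the known mean: SS = (4.2−7)² + (8−7)² + (4.5−7)² + (2.2−7)² + (12.8−7)² + (7−7)² + (2.5−7)² = 92.02.
The Normal likelihood contributes (σ²)^(−n/2) exp(−SS/(2σ²)), so the posterior is Inverse-Gamma(α + n/2, β + SS/2) = Inverse-Gamma(8.4, 61.01).
The mode of Inverse-Gamma(a, b) is b/(a+1) = 61.01/9.4 ≈ 6.4904.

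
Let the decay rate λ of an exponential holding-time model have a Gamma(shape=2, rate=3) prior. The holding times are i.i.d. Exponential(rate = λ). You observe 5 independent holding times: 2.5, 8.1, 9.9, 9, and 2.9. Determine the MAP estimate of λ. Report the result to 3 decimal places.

λ̂_MAP = 0.169

The Exponential(rate=λ) likelihood is ∝ λ^n e^(−λΣtᵢ). Here n = 5 and Σtᵢ = 2.5 + 8.1 + 9.9 + 9 + 2.9 = 32.4.
Posterior ∝ λe^(−3λ) · λ^5e^(−32.4λ) = λ^6e^(−35.4λ), i.e. Gamma(7, 35.4).
Mode = (a−1)/b = 6/35.4 ≈ 0.169.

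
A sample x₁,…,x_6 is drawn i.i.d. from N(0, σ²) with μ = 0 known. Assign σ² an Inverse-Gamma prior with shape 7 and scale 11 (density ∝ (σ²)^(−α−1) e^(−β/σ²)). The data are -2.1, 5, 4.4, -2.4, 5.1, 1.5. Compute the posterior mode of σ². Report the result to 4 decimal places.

σ̂²_MAP = 4.7632

Sum of squared deviations about the known mean: SS = (-2.1−0)² + (5−0)² + (4.4−0)² + (-2.4−0)² + (5.1−0)² + (1.5−0)² = 82.79.
The Normal likelihood contributes (σ²)^(−n/2) exp(−SS/(2σ²)), so the posterior is Inverse-Gamma(α + n/2, β + SS/2) = Inverse-Gamma(10, 52.395).
The mode of Inverse-Gamma(a, b) is b/(a+1) = 52.395/11 ≈ 4.7632.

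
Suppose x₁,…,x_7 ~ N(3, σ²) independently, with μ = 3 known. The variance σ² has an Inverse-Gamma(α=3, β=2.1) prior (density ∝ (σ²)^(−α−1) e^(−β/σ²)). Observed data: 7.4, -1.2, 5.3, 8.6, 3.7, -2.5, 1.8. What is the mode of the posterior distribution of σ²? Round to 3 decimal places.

Sum of squared deviations about the known mean: SS = (7.4−3)² + (-1.2−3)² + (5.3−3)² + (8.6−3)² + (3.7−3)² + (-2.5−3)² + (1.8−3)² = 105.83.
The Normal likelihood contributes (σ²)^(−n/2) exp(−SS/(2σ²)), so the posterior is Inverse-Gamma(α + n/2, β + SS/2) = Inverse-Gamma(6.5, 55.015).
The mode of Inverse-Gamma(a, b) is b/(a+1) = 55.015/7.5 ≈ 7.335.

σ̂²_MAP = 7.335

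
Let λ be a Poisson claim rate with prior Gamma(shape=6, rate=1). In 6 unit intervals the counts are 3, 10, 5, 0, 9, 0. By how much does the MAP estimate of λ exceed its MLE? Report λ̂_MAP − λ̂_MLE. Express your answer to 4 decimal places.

MAP − MLE = 0.0714

Σxᵢ = 27. Posterior is Gamma(33, 7); MAP = (33−1)/7 = 32/7 ≈ 4.57143.
MLE = x̄ = 27/6 ≈ 4.50000.
Difference = 32/7 − 27/6 = 1/14 ≈ 0.0714.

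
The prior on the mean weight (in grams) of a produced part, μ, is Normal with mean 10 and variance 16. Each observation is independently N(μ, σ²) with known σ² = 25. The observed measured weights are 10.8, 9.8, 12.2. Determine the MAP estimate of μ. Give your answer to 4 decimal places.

n = 3; x̄ = (10.8 + 9.8 + 12.2)/3 = 32.8/3 = 164/15 ≈ 10.9333.
For a Normal prior and Normal likelihood with known variance, the posterior is Normal; its mode equals its mean, the precision-weighted average.
Prior precision 1/σ₀² = 1/16 = 0.0625; data precision n/σ² = 3/25 = 0.12.
μ̂ = (0.0625·10 + 0.12·(164/15)) / (0.0625 + 0.12) = 1.937/0.1825 = 3874/365 ≈ 10.6137.

μ̂_MAP = 10.6137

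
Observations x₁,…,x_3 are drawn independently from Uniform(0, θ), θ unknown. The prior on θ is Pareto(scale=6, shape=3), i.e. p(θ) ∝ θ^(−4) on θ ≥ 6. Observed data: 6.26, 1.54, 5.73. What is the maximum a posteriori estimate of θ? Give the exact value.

θ̂_MAP = 6.26

The Uniform(0, θ) likelihood is θ^(−n) for θ ≥ max(xᵢ), zero otherwise. Here max(xᵢ) = 6.26.
Posterior ∝ θ^(−4) · θ^(−3) = θ^(−7) on θ ≥ max(6, 6.26) = 6.26.
This density is strictly decreasing in θ, so the posterior mode lies at the lower boundary of the support.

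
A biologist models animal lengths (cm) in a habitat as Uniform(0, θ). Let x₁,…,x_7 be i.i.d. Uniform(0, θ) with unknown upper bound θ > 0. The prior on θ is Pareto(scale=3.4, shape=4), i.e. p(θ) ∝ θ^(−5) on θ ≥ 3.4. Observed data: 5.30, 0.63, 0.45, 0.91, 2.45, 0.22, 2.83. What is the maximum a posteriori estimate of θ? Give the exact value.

θ̂_MAP = 5.30

The Uniform(0, θ) likelihood is θ^(−n) for θ ≥ max(xᵢ), zero otherwise. Here max(xᵢ) = 5.30.
Posterior ∝ θ^(−5) · θ^(−7) = θ^(−12) on θ ≥ max(3.4, 5.30) = 5.30.
This density is strictly decreasing in θ, so the posterior mode lies at the lower boundary of the support.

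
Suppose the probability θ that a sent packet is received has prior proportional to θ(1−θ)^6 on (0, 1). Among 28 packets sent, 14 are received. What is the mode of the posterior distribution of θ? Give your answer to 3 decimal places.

The prior density ∝ θ(1−θ)^6 is the kernel of Beta(2, 7).
Data: 14 successes in 28 trials. The binomial likelihood contributes θ^14(1−θ)^14, so the posterior is Beta(2+14, 7+14) = Beta(16, 21).
For Beta(a, b) with a, b > 1 the mode is (a−1)/(a+b−2) = 15/35 ≈ 0.429.

θ̂_MAP = 0.429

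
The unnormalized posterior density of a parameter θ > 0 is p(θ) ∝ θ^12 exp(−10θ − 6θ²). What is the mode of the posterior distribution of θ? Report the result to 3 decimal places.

θ̂_MAP = 0.667

ℓ'(θ) = 12/θ − 10 − 12θ. Setting this to zero and multiplying by θ: 12θ² + 10θ − 12 = 0.
θ = (−10 + √(10² + 4·12·12)) / (2·12) = (−10 + √676) / 24 = (−10 + 26)/24 = 2/3.
ℓ''(θ) = −12/θ² − 12 < 0, confirming a maximum.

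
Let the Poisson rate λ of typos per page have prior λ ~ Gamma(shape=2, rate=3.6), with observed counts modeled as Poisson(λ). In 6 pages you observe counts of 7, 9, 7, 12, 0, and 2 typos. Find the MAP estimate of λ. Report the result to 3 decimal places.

Σxᵢ = 7+9+7+12+0+2 = 37, with n = 6.
Posterior ∝ λe^(−3.6λ) · λ^37e^(−6λ) = λ^38e^(−9.6λ), i.e. Gamma(shape=39, rate=9.6).
The mode of a Gamma(a, b) with a ≥ 1 (shape–rate) is (a−1)/b = 38/9.6 ≈ 3.958.

λ̂_MAP = 3.958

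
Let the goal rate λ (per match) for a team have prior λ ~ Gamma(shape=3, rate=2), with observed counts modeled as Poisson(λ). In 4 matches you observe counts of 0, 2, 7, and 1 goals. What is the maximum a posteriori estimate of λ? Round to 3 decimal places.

λ̂_MAP = 2.000

Σxᵢ = 0+2+7+1 = 10, with n = 4.
Posterior ∝ λ^2e^(−2λ) · λ^10e^(−4λ) = λ^12e^(−6λ), i.e. Gamma(shape=13, rate=6).
The mode of a Gamma(a, b) with a ≥ 1 (shape–rate) is (a−1)/b = 12/6 ≈ 2.000.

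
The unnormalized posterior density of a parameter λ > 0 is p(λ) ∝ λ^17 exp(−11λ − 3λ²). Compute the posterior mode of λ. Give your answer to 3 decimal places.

λ̂_MAP = 1.000

ℓ'(λ) = 17/λ − 11 − 6λ. Setting this to zero and multiplying by λ: 6λ² + 11λ − 17 = 0.
λ = (−11 + √(11² + 4·6·17)) / (2·6) = (−11 + √529) / 12 = (−11 + 23)/12 = 1.
ℓ''(λ) = −17/λ² − 6 < 0, confirming a maximum.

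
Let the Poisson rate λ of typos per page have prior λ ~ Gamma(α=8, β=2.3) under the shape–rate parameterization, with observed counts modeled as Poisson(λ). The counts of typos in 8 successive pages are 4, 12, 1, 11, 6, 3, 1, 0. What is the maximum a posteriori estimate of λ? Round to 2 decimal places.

λ̂_MAP = 4.37

Σxᵢ = 4+12+1+11+6+3+1+0 = 38, with n = 8.
Posterior ∝ λ^7e^(−2.3λ) · λ^38e^(−8λ) = λ^45e^(−10.3λ), i.e. Gamma(shape=46, rate=10.3).
The mode of a Gamma(a, b) with a ≥ 1 (shape–rate) is (a−1)/b = 45/10.3 ≈ 4.37.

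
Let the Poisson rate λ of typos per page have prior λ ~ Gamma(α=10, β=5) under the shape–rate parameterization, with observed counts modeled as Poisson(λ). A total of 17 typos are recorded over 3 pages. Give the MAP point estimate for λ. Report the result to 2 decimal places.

λ̂_MAP = 3.25

Σxᵢ = 17, n = 3.
Posterior ∝ λ^9e^(−5λ) · λ^17e^(−3λ) = λ^26e^(−8λ), i.e. Gamma(shape=27, rate=8).
The mode of a Gamma(a, b) with a ≥ 1 (shape–rate) is (a−1)/b = 26/8 ≈ 3.25.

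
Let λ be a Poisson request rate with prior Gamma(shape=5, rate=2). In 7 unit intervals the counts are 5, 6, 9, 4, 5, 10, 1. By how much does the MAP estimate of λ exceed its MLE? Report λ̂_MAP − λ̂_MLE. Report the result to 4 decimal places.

Σxᵢ = 40. Posterior is Gamma(45, 9); MAP = (45−1)/9 = 44/9 ≈ 4.88889.
MLE = x̄ = 40/7 ≈ 5.71429.
Difference = 44/9 − 40/7 = -52/63 ≈ -0.8254.

MAP − MLE = -0.8254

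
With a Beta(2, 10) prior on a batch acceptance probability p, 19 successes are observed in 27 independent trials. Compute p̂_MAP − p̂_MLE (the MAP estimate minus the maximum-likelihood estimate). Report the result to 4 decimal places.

Posterior is Beta(21, 18); MAP = (21−1)/(39−2) = 20/37 ≈ 0.54054.
MLE ignores the prior: p̂_MLE = k/n = 19/27 ≈ 0.70370.
Difference = 20/37 − 19/27 = -163/999 ≈ -0.1632.

MAP − MLE = -0.1632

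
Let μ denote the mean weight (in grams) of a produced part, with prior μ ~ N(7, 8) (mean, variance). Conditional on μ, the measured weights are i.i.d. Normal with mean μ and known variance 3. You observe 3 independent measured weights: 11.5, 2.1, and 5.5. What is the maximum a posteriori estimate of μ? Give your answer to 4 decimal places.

μ̂_MAP = 6.4370

n = 3; x̄ = (11.5 + 2.1 + 5.5)/3 = 19.1/3 = 191/30 ≈ 6.3667.
For a Normal prior and Normal likelihood with known variance, the posterior is Normal; its mode equals its mean, the precision-weighted average.
Prior precision 1/σ₀² = 1/8 = 0.125; data precision n/σ² = 3/3 = 1.
μ̂ = (0.125·7 + 1·(191/30)) / (0.125 + 1) = (869/120)/1.125 = 869/135 ≈ 6.4370.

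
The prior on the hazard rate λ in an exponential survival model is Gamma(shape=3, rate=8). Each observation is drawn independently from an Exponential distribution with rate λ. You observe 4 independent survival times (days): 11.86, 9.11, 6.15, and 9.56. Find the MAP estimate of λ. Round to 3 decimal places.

The Exponential(rate=λ) likelihood is ∝ λ^n e^(−λΣtᵢ). Here n = 4 and Σtᵢ = 11.86 + 9.11 + 6.15 + 9.56 = 36.68.
Posterior ∝ λ^2e^(−8λ) · λ^4e^(−36.68λ) = λ^6e^(−44.68λ), i.e. Gamma(7, 44.68).
Mode = (a−1)/b = 6/44.68 ≈ 0.134.

λ̂_MAP = 0.134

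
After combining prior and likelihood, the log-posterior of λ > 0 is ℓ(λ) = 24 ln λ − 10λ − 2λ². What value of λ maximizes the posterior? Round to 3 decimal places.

λ̂_MAP = 1.500

ℓ'(λ) = 24/λ − 10 − 4λ. Setting this to zero and multiplying by λ: 4λ² + 10λ − 24 = 0.
λ = (−10 + √(10² + 4·4·24)) / (2·4) = (−10 + √484) / 8 = (−10 + 22)/8 = 3/2.
ℓ''(λ) = −24/λ² − 4 < 0, confirming a maximum.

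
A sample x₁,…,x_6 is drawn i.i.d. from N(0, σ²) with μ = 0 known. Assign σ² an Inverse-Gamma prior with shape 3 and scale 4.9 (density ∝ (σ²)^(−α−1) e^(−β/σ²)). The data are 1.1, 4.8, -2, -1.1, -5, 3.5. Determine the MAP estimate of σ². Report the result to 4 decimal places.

σ̂²_MAP = 5.4650

Sum of squared deviations about the known mean: SS = (1.1−0)² + (4.8−0)² + (-2−0)² + (-1.1−0)² + (-5−0)² + (3.5−0)² = 66.71.
The Normal likelihood contributes (σ²)^(−n/2) exp(−SS/(2σ²)), so the posterior is Inverse-Gamma(α + n/2, β + SS/2) = Inverse-Gamma(6, 38.255).
The mode of Inverse-Gamma(a, b) is b/(a+1) = 38.255/7 ≈ 5.4650.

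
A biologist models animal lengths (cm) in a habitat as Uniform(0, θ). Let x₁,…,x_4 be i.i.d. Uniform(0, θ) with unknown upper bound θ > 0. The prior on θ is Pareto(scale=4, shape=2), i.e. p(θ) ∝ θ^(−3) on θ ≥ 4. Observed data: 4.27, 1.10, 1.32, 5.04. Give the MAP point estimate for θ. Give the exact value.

θ̂_MAP = 5.04

The Uniform(0, θ) likelihood is θ^(−n) for θ ≥ max(xᵢ), zero otherwise. Here max(xᵢ) = 5.04.
Posterior ∝ θ^(−3) · θ^(−4) = θ^(−7) on θ ≥ max(4, 5.04) = 5.04.
This density is strictly decreasing in θ, so the posterior mode lies at the lower boundary of the support.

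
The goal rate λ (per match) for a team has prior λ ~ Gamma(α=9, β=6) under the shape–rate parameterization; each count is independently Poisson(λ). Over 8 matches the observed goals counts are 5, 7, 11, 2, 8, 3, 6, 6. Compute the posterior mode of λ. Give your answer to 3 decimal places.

λ̂_MAP = 4.000

Σxᵢ = 5+7+11+2+8+3+6+6 = 48, with n = 8.
Posterior ∝ λ^8e^(−6λ) · λ^48e^(−8λ) = λ^56e^(−14λ), i.e. Gamma(shape=57, rate=14).
The mode of a Gamma(a, b) with a ≥ 1 (shape–rate) is (a−1)/b = 56/14 ≈ 4.000.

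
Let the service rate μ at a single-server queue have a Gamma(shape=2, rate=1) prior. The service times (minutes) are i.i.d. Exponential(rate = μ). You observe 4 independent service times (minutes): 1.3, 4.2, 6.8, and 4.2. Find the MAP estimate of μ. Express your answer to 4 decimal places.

μ̂_MAP = 0.2857

The Exponential(rate=μ) likelihood is ∝ μ^n e^(−μΣtᵢ). Here n = 4 and Σtᵢ = 1.3 + 4.2 + 6.8 + 4.2 = 16.5.
Posterior ∝ μe^(−1μ) · μ^4e^(−16.5μ) = μ^5e^(−17.5μ), i.e. Gamma(6, 17.5).
Mode = (a−1)/b = 5/17.5 ≈ 0.2857.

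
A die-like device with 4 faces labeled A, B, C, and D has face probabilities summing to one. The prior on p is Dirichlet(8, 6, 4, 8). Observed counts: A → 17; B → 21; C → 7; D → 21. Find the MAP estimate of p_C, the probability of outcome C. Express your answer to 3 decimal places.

The posterior is Dirichlet(αᵢ + nᵢ) = Dirichlet(25, 27, 11, 29).
For a Dirichlet(a₁,…,a_K) with all aᵢ > 1, the mode has j-th component (aⱼ − 1)/(Σaᵢ − K).
Here Σaᵢ = 92 and K = 4, so p_C = (11 − 1)/(92 − 4) = 10/88 ≈ 0.114.

MAP estimate of p_C = 0.114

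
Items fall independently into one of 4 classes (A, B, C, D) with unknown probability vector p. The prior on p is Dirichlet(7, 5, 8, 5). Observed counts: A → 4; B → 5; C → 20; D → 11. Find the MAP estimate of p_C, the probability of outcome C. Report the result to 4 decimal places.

The posterior is Dirichlet(αᵢ + nᵢ) = Dirichlet(11, 10, 28, 16).
For a Dirichlet(a₁,…,a_K) with all aᵢ > 1, the mode has j-th component (aⱼ − 1)/(Σaᵢ − K).
Here Σaᵢ = 65 and K = 4, so p_C = (28 − 1)/(65 − 4) = 27/61 ≈ 0.4426.

MAP estimate of p_C = 0.4426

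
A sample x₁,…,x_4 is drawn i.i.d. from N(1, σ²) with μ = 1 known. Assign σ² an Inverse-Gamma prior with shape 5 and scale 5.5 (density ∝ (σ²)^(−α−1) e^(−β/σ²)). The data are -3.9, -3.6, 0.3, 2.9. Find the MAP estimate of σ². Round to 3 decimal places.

σ̂²_MAP = 3.767

Sum of squared deviations about the known mean: SS = (-3.9−1)² + (-3.6−1)² + (0.3−1)² + (2.9−1)² = 49.27.
The Normal likelihood contributes (σ²)^(−n/2) exp(−SS/(2σ²)), so the posterior is Inverse-Gamma(α + n/2, β + SS/2) = Inverse-Gamma(7, 30.135).
The mode of Inverse-Gamma(a, b) is b/(a+1) = 30.135/8 ≈ 3.767.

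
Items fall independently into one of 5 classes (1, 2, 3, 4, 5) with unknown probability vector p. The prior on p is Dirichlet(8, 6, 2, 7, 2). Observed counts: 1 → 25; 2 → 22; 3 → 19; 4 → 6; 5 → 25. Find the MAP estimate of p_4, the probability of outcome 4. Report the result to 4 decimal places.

MAP estimate: 0.1026

The posterior is Dirichlet(αᵢ + nᵢ) = Dirichlet(33, 28, 21, 13, 27).
For a Dirichlet(a₁,…,a_K) with all aᵢ > 1, the mode has j-th component (aⱼ − 1)/(Σaᵢ − K).
Here Σaᵢ = 122 and K = 5, so p_4 = (13 − 1)/(122 − 5) = 12/117 ≈ 0.1026.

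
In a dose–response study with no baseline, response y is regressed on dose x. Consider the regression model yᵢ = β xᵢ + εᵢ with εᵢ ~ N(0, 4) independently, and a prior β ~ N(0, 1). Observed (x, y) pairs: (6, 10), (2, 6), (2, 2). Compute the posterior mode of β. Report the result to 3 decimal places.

log p(β | y) = −Σ(yᵢ − βxᵢ)²/(2·4) − β²/(2·1) + const.
Setting the derivative to zero: Σxᵢ(yᵢ − βxᵢ)/4 − β/1 = 0, so β = Σxᵢyᵢ / (Σxᵢ² + σ²/τ²).
Σxᵢyᵢ = 6·10 + 2·6 + 2·2 = 76; Σxᵢ² = 44; σ²/τ² = 4.
β̂_MAP = 76 / (44 + 4) = 76/48 ≈ 1.583.

β̂_MAP = 1.583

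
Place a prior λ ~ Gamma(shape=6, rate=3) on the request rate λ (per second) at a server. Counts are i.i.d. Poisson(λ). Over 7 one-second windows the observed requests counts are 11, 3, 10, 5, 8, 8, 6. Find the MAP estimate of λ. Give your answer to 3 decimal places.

Σxᵢ = 11+3+10+5+8+8+6 = 51, with n = 7.
Posterior ∝ λ^5e^(−3λ) · λ^51e^(−7λ) = λ^56e^(−10λ), i.e. Gamma(shape=57, rate=10).
The mode of a Gamma(a, b) with a ≥ 1 (shape–rate) is (a−1)/b = 56/10 ≈ 5.600.

λ̂_MAP = 5.600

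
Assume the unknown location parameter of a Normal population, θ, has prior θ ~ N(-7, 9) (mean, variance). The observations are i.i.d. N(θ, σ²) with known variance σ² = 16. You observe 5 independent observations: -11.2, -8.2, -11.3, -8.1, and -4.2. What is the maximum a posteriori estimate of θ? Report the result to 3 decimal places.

n = 5; x̄ = ((-11.2) + (-8.2) + (-11.3) + (-8.1) + (-4.2))/5 = -43/5 = -8.6.
For a Normal prior and Normal likelihood with known variance, the posterior is Normal; its mode equals its mean, the precision-weighted average.
Prior precision 1/σ₀² = 1/9; data precision n/σ² = 5/16 = 0.3125.
θ̂ = ((1/9)·(-7) + 0.3125·(-8.6)) / (1/9 + 0.3125) = (-499/144)/(61/144) = -499/61 ≈ -8.180.

θ̂_MAP = -8.180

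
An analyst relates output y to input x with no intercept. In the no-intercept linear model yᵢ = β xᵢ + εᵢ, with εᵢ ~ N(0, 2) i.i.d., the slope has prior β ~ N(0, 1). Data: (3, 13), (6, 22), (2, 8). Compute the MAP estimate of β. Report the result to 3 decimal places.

log p(β | y) = −Σ(yᵢ − βxᵢ)²/(2·2) − β²/(2·1) + const.
Setting the derivative to zero: Σxᵢ(yᵢ − βxᵢ)/2 − β/1 = 0, so β = Σxᵢyᵢ / (Σxᵢ² + σ²/τ²).
Σxᵢyᵢ = 3·13 + 6·22 + 2·8 = 187; Σxᵢ² = 49; σ²/τ² = 2.
β̂_MAP = 187 / (49 + 2) = 187/51 ≈ 3.667.

β̂_MAP = 3.667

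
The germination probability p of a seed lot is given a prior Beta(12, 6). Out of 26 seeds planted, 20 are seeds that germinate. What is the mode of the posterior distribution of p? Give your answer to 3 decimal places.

p̂_MAP = 0.738

Prior: Beta(12, 6).
Data: 20 successes in 26 trials. The binomial likelihood contributes p^20(1−p)^6, so the posterior is Beta(12+20, 6+6) = Beta(32, 12).
For Beta(a, b) with a, b > 1 the mode is (a−1)/(a+b−2) = 31/42 ≈ 0.738.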